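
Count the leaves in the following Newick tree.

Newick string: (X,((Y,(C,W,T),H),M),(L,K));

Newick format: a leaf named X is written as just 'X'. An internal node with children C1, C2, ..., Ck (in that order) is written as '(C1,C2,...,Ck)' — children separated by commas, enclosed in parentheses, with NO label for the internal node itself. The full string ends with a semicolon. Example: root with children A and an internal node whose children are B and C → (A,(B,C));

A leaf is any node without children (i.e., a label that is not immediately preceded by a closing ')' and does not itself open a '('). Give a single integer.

Newick: (X,((Y,(C,W,T),H),M),(L,K));
Scan left-to-right; a leaf is any maximal label run not followed by '(':
  pos 1: leaf 'X' → count = 1
  pos 5: leaf 'Y' → count = 2
  pos 8: leaf 'C' → count = 3
  pos 10: leaf 'W' → count = 4
  pos 12: leaf 'T' → count = 5
  pos 15: leaf 'H' → count = 6
  pos 18: leaf 'M' → count = 7
  pos 22: leaf 'L' → count = 8
  pos 24: leaf 'K' → count = 9
Total leaves: 9

Answer: 9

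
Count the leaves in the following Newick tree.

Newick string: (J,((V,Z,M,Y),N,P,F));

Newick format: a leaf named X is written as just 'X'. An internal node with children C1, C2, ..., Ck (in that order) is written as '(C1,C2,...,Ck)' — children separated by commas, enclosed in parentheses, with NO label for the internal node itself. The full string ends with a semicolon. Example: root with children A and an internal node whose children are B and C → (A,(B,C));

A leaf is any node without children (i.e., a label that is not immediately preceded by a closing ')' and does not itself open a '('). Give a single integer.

Answer: 8

Derivation:
Newick: (J,((V,Z,M,Y),N,P,F));
Scan left-to-right; a leaf is any maximal label run not followed by '(':
  pos 1: leaf 'J' → count = 1
  pos 5: leaf 'V' → count = 2
  pos 7: leaf 'Z' → count = 3
  pos 9: leaf 'M' → count = 4
  pos 11: leaf 'Y' → count = 5
  pos 14: leaf 'N' → count = 6
  pos 16: leaf 'P' → count = 7
  pos 18: leaf 'F' → count = 8
Total leaves: 8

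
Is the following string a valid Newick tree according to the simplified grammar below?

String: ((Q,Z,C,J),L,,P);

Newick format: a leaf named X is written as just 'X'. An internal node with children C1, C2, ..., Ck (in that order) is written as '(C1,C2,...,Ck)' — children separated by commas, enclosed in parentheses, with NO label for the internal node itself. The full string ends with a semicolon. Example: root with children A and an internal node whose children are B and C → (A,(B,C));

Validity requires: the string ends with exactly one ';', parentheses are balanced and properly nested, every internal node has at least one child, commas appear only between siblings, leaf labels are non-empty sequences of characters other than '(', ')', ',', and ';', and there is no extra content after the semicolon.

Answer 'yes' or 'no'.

Input: ((Q,Z,C,J),L,,P);
Paren balance: 2 '(' vs 2 ')' OK
Ends with single ';': True
Full parse: FAILS (empty leaf label at pos 13)
Valid: False

Answer: no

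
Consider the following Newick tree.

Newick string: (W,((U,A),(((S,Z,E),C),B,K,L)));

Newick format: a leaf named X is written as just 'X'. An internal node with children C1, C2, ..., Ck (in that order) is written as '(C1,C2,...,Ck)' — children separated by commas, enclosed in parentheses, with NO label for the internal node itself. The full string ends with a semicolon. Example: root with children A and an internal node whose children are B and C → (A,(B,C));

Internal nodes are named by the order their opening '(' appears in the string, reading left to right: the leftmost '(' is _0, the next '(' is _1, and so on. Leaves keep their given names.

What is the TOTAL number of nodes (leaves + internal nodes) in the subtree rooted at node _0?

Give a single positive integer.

Newick: (W,((U,A),(((S,Z,E),C),B,K,L)));
Locate _0: it is the '(' at position 0 (the 1st '(' reading left to right).
Query: subtree rooted at _0
_0: subtree_size = 1 + 15
  W: subtree_size = 1 + 0
  _1: subtree_size = 1 + 13
    _2: subtree_size = 1 + 2
      U: subtree_size = 1 + 0
      A: subtree_size = 1 + 0
    _3: subtree_size = 1 + 9
      _4: subtree_size = 1 + 5
        _5: subtree_size = 1 + 3
          S: subtree_size = 1 + 0
          Z: subtree_size = 1 + 0
          E: subtree_size = 1 + 0
        C: subtree_size = 1 + 0
      B: subtree_size = 1 + 0
      K: subtree_size = 1 + 0
      L: subtree_size = 1 + 0
Total subtree size of _0: 16

Answer: 16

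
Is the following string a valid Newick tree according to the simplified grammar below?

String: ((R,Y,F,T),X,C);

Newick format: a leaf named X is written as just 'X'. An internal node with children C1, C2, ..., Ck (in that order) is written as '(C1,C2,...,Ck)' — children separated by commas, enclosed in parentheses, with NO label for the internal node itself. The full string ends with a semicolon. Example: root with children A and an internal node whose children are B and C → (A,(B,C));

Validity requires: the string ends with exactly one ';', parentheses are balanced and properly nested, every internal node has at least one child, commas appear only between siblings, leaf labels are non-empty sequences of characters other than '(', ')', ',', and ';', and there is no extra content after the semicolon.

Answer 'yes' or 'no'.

Input: ((R,Y,F,T),X,C);
Paren balance: 2 '(' vs 2 ')' OK
Ends with single ';': True
Full parse: OK
Valid: True

Answer: yes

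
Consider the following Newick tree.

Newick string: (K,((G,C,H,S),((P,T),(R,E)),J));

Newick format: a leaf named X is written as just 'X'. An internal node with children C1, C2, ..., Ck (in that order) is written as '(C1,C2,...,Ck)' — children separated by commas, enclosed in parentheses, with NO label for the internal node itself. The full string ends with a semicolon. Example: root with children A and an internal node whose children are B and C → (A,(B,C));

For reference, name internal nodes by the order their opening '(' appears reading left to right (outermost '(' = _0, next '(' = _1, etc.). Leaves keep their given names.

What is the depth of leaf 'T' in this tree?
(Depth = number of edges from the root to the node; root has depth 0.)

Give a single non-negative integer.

Newick: (K,((G,C,H,S),((P,T),(R,E)),J));
Naming internals by '(' encounter order: outermost '(' = _0, next = _1, ...
Query node: T
Path from root: _0 -> _1 -> _3 -> _4 -> T
Depth of T: 4 (number of edges from root)

Answer: 4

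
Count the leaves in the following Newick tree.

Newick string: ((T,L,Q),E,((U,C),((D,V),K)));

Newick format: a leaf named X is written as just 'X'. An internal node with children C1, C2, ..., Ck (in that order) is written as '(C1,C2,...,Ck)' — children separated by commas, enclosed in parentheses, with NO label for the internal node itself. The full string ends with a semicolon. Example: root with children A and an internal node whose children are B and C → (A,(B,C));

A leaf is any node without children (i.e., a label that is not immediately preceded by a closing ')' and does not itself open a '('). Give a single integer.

Answer: 9

Derivation:
Newick: ((T,L,Q),E,((U,C),((D,V),K)));
Scan left-to-right; a leaf is any maximal label run not followed by '(':
  pos 2: leaf 'T' → count = 1
  pos 4: leaf 'L' → count = 2
  pos 6: leaf 'Q' → count = 3
  pos 9: leaf 'E' → count = 4
  pos 13: leaf 'U' → count = 5
  pos 15: leaf 'C' → count = 6
  pos 20: leaf 'D' → count = 7
  pos 22: leaf 'V' → count = 8
  pos 25: leaf 'K' → count = 9
Total leaves: 9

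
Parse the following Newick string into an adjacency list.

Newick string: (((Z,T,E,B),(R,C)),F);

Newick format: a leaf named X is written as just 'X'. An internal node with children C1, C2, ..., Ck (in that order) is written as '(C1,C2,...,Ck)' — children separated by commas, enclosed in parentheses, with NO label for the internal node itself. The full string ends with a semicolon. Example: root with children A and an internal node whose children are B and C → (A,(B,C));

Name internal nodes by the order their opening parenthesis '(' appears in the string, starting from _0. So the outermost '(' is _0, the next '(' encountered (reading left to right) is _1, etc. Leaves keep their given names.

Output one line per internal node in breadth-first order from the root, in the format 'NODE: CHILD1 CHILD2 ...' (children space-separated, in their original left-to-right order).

Answer: _0: _1 F
_1: _2 _3
_2: Z T E B
_3: R C

Derivation:
Input: (((Z,T,E,B),(R,C)),F);
Scanning left-to-right, naming '(' by encounter order:
  pos 0: '(' -> open internal node _0 (depth 1)
  pos 1: '(' -> open internal node _1 (depth 2)
  pos 2: '(' -> open internal node _2 (depth 3)
  pos 10: ')' -> close internal node _2 (now at depth 2)
  pos 12: '(' -> open internal node _3 (depth 3)
  pos 16: ')' -> close internal node _3 (now at depth 2)
  pos 17: ')' -> close internal node _1 (now at depth 1)
  pos 20: ')' -> close internal node _0 (now at depth 0)
Total internal nodes: 4
BFS adjacency from root:
  _0: _1 F
  _1: _2 _3
  _2: Z T E B
  _3: R C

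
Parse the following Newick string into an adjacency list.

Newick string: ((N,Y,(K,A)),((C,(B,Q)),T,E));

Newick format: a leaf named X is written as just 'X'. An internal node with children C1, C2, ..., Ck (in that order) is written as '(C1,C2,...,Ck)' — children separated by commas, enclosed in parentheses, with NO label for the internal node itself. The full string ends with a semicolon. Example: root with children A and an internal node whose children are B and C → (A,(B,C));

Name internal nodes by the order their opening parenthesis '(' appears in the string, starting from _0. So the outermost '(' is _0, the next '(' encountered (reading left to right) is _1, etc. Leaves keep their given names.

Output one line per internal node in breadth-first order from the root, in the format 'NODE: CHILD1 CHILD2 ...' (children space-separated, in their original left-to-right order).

Answer: _0: _1 _3
_1: N Y _2
_3: _4 T E
_2: K A
_4: C _5
_5: B Q

Derivation:
Input: ((N,Y,(K,A)),((C,(B,Q)),T,E));
Scanning left-to-right, naming '(' by encounter order:
  pos 0: '(' -> open internal node _0 (depth 1)
  pos 1: '(' -> open internal node _1 (depth 2)
  pos 6: '(' -> open internal node _2 (depth 3)
  pos 10: ')' -> close internal node _2 (now at depth 2)
  pos 11: ')' -> close internal node _1 (now at depth 1)
  pos 13: '(' -> open internal node _3 (depth 2)
  pos 14: '(' -> open internal node _4 (depth 3)
  pos 17: '(' -> open internal node _5 (depth 4)
  pos 21: ')' -> close internal node _5 (now at depth 3)
  pos 22: ')' -> close internal node _4 (now at depth 2)
  pos 27: ')' -> close internal node _3 (now at depth 1)
  pos 28: ')' -> close internal node _0 (now at depth 0)
Total internal nodes: 6
BFS adjacency from root:
  _0: _1 _3
  _1: N Y _2
  _3: _4 T E
  _2: K A
  _4: C _5
  _5: B Q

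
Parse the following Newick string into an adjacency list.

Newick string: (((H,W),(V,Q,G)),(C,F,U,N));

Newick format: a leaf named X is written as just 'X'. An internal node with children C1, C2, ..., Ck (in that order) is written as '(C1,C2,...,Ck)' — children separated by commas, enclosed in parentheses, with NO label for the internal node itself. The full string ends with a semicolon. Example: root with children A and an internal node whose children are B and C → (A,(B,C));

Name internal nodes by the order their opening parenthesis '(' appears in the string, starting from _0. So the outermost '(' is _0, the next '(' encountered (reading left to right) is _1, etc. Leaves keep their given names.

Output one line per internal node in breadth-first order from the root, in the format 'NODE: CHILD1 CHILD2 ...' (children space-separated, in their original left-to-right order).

Input: (((H,W),(V,Q,G)),(C,F,U,N));
Scanning left-to-right, naming '(' by encounter order:
  pos 0: '(' -> open internal node _0 (depth 1)
  pos 1: '(' -> open internal node _1 (depth 2)
  pos 2: '(' -> open internal node _2 (depth 3)
  pos 6: ')' -> close internal node _2 (now at depth 2)
  pos 8: '(' -> open internal node _3 (depth 3)
  pos 14: ')' -> close internal node _3 (now at depth 2)
  pos 15: ')' -> close internal node _1 (now at depth 1)
  pos 17: '(' -> open internal node _4 (depth 2)
  pos 25: ')' -> close internal node _4 (now at depth 1)
  pos 26: ')' -> close internal node _0 (now at depth 0)
Total internal nodes: 5
BFS adjacency from root:
  _0: _1 _4
  _1: _2 _3
  _4: C F U N
  _2: H W
  _3: V Q G

Answer: _0: _1 _4
_1: _2 _3
_4: C F U N
_2: H W
_3: V Q G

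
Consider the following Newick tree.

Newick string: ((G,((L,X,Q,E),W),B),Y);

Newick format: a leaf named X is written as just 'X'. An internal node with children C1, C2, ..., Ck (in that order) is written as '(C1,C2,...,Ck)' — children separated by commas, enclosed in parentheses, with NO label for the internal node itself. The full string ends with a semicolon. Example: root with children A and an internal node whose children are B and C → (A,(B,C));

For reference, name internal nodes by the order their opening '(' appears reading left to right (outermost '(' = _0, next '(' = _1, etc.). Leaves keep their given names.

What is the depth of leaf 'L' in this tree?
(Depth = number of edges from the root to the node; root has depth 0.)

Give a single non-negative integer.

Newick: ((G,((L,X,Q,E),W),B),Y);
Naming internals by '(' encounter order: outermost '(' = _0, next = _1, ...
Query node: L
Path from root: _0 -> _1 -> _2 -> _3 -> L
Depth of L: 4 (number of edges from root)

Answer: 4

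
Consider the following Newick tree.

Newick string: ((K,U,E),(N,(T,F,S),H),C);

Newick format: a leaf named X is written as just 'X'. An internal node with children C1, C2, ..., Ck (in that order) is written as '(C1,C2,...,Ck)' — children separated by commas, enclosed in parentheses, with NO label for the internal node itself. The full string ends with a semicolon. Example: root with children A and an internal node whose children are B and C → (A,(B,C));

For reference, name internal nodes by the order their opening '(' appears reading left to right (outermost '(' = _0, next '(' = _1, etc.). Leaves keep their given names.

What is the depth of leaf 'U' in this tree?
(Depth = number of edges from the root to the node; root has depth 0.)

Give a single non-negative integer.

Newick: ((K,U,E),(N,(T,F,S),H),C);
Naming internals by '(' encounter order: outermost '(' = _0, next = _1, ...
Query node: U
Path from root: _0 -> _1 -> U
Depth of U: 2 (number of edges from root)

Answer: 2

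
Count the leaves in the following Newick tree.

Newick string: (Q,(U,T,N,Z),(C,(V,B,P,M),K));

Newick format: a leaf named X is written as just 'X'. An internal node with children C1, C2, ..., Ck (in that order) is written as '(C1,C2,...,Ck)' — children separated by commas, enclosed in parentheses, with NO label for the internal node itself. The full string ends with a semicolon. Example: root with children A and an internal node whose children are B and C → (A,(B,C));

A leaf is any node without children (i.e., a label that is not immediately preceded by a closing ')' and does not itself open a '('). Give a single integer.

Answer: 11

Derivation:
Newick: (Q,(U,T,N,Z),(C,(V,B,P,M),K));
Scan left-to-right; a leaf is any maximal label run not followed by '(':
  pos 1: leaf 'Q' → count = 1
  pos 4: leaf 'U' → count = 2
  pos 6: leaf 'T' → count = 3
  pos 8: leaf 'N' → count = 4
  pos 10: leaf 'Z' → count = 5
  pos 14: leaf 'C' → count = 6
  pos 17: leaf 'V' → count = 7
  pos 19: leaf 'B' → count = 8
  pos 21: leaf 'P' → count = 9
  pos 23: leaf 'M' → count = 10
  pos 26: leaf 'K' → count = 11
Total leaves: 11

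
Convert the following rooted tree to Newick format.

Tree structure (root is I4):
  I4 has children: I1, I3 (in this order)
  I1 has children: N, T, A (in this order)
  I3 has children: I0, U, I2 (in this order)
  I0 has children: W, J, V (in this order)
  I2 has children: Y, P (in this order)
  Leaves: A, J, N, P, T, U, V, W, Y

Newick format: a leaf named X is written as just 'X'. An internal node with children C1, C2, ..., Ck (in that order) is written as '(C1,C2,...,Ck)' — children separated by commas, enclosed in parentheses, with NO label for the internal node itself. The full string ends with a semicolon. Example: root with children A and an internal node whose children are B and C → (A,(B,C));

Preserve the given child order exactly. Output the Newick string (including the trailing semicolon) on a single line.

Answer: ((N,T,A),((W,J,V),U,(Y,P)));

Derivation:
internal I4 with children ['I1', 'I3']
  internal I1 with children ['N', 'T', 'A']
    leaf 'N' → 'N'
    leaf 'T' → 'T'
    leaf 'A' → 'A'
  → '(N,T,A)'
  internal I3 with children ['I0', 'U', 'I2']
    internal I0 with children ['W', 'J', 'V']
      leaf 'W' → 'W'
      leaf 'J' → 'J'
      leaf 'V' → 'V'
    → '(W,J,V)'
    leaf 'U' → 'U'
    internal I2 with children ['Y', 'P']
      leaf 'Y' → 'Y'
      leaf 'P' → 'P'
    → '(Y,P)'
  → '((W,J,V),U,(Y,P))'
→ '((N,T,A),((W,J,V),U,(Y,P)))'
Final: ((N,T,A),((W,J,V),U,(Y,P)));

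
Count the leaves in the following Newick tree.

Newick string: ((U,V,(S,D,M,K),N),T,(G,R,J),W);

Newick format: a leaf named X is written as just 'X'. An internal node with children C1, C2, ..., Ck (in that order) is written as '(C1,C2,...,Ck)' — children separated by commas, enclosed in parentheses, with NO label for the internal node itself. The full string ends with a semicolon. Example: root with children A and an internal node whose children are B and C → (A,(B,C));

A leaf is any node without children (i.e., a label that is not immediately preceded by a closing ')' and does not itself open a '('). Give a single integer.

Answer: 12

Derivation:
Newick: ((U,V,(S,D,M,K),N),T,(G,R,J),W);
Scan left-to-right; a leaf is any maximal label run not followed by '(':
  pos 2: leaf 'U' → count = 1
  pos 4: leaf 'V' → count = 2
  pos 7: leaf 'S' → count = 3
  pos 9: leaf 'D' → count = 4
  pos 11: leaf 'M' → count = 5
  pos 13: leaf 'K' → count = 6
  pos 16: leaf 'N' → count = 7
  pos 19: leaf 'T' → count = 8
  pos 22: leaf 'G' → count = 9
  pos 24: leaf 'R' → count = 10
  pos 26: leaf 'J' → count = 11
  pos 29: leaf 'W' → count = 12
Total leaves: 12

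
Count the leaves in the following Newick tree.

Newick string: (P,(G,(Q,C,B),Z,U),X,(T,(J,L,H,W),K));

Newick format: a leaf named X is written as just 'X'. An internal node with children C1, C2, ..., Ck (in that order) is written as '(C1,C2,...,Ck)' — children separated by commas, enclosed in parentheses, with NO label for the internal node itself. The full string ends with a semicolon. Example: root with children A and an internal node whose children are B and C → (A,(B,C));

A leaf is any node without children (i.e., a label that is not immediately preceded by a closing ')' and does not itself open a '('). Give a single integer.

Answer: 14

Derivation:
Newick: (P,(G,(Q,C,B),Z,U),X,(T,(J,L,H,W),K));
Scan left-to-right; a leaf is any maximal label run not followed by '(':
  pos 1: leaf 'P' → count = 1
  pos 4: leaf 'G' → count = 2
  pos 7: leaf 'Q' → count = 3
  pos 9: leaf 'C' → count = 4
  pos 11: leaf 'B' → count = 5
  pos 14: leaf 'Z' → count = 6
  pos 16: leaf 'U' → count = 7
  pos 19: leaf 'X' → count = 8
  pos 22: leaf 'T' → count = 9
  pos 25: leaf 'J' → count = 10
  pos 27: leaf 'L' → count = 11
  pos 29: leaf 'H' → count = 12
  pos 31: leaf 'W' → count = 13
  pos 34: leaf 'K' → count = 14
Total leaves: 14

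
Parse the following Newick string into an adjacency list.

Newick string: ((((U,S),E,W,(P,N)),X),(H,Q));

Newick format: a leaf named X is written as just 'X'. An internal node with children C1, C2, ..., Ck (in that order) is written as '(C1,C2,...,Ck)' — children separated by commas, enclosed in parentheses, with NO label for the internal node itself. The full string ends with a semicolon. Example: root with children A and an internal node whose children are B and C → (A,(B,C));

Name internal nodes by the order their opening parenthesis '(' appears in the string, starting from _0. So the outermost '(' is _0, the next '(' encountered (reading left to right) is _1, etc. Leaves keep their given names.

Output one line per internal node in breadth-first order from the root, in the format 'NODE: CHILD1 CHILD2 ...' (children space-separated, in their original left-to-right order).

Answer: _0: _1 _5
_1: _2 X
_5: H Q
_2: _3 E W _4
_3: U S
_4: P N

Derivation:
Input: ((((U,S),E,W,(P,N)),X),(H,Q));
Scanning left-to-right, naming '(' by encounter order:
  pos 0: '(' -> open internal node _0 (depth 1)
  pos 1: '(' -> open internal node _1 (depth 2)
  pos 2: '(' -> open internal node _2 (depth 3)
  pos 3: '(' -> open internal node _3 (depth 4)
  pos 7: ')' -> close internal node _3 (now at depth 3)
  pos 13: '(' -> open internal node _4 (depth 4)
  pos 17: ')' -> close internal node _4 (now at depth 3)
  pos 18: ')' -> close internal node _2 (now at depth 2)
  pos 21: ')' -> close internal node _1 (now at depth 1)
  pos 23: '(' -> open internal node _5 (depth 2)
  pos 27: ')' -> close internal node _5 (now at depth 1)
  pos 28: ')' -> close internal node _0 (now at depth 0)
Total internal nodes: 6
BFS adjacency from root:
  _0: _1 _5
  _1: _2 X
  _5: H Q
  _2: _3 E W _4
  _3: U S
  _4: P N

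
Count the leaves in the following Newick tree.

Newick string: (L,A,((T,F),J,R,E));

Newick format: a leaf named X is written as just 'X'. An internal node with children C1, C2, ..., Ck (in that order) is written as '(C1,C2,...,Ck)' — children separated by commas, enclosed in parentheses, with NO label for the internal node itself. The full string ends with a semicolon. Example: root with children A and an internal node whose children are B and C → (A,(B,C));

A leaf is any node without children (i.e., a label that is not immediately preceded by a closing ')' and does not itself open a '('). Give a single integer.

Newick: (L,A,((T,F),J,R,E));
Scan left-to-right; a leaf is any maximal label run not followed by '(':
  pos 1: leaf 'L' → count = 1
  pos 3: leaf 'A' → count = 2
  pos 7: leaf 'T' → count = 3
  pos 9: leaf 'F' → count = 4
  pos 12: leaf 'J' → count = 5
  pos 14: leaf 'R' → count = 6
  pos 16: leaf 'E' → count = 7
Total leaves: 7

Answer: 7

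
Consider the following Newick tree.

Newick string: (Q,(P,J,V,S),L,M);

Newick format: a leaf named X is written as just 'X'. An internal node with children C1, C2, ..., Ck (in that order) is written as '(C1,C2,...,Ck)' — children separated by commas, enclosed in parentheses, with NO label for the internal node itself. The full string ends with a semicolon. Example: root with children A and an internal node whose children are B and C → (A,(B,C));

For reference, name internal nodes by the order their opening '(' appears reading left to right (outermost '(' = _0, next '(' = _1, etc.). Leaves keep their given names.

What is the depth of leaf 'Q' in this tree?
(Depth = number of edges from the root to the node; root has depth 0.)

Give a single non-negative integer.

Answer: 1

Derivation:
Newick: (Q,(P,J,V,S),L,M);
Naming internals by '(' encounter order: outermost '(' = _0, next = _1, ...
Query node: Q
Path from root: _0 -> Q
Depth of Q: 1 (number of edges from root)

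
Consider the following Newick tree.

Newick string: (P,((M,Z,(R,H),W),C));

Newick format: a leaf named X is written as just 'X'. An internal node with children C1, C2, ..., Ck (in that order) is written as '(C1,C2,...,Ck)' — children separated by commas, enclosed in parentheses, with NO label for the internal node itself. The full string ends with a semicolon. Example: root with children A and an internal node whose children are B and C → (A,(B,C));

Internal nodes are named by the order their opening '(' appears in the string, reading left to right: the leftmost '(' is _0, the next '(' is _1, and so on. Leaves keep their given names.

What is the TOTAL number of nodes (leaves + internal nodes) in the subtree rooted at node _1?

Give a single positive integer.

Answer: 9

Derivation:
Newick: (P,((M,Z,(R,H),W),C));
Locate _1: it is the '(' at position 3 (the 2nd '(' reading left to right).
Query: subtree rooted at _1
_1: subtree_size = 1 + 8
  _2: subtree_size = 1 + 6
    M: subtree_size = 1 + 0
    Z: subtree_size = 1 + 0
    _3: subtree_size = 1 + 2
      R: subtree_size = 1 + 0
      H: subtree_size = 1 + 0
    W: subtree_size = 1 + 0
  C: subtree_size = 1 + 0
Total subtree size of _1: 9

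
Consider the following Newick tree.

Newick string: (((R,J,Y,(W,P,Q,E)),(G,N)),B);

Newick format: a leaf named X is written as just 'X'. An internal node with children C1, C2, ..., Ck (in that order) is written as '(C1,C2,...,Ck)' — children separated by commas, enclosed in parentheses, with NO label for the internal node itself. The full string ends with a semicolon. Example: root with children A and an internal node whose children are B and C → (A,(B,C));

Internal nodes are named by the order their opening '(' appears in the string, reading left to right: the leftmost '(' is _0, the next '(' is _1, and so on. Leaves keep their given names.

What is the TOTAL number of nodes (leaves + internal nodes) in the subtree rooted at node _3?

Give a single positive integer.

Answer: 5

Derivation:
Newick: (((R,J,Y,(W,P,Q,E)),(G,N)),B);
Locate _3: it is the '(' at position 9 (the 4th '(' reading left to right).
Query: subtree rooted at _3
_3: subtree_size = 1 + 4
  W: subtree_size = 1 + 0
  P: subtree_size = 1 + 0
  Q: subtree_size = 1 + 0
  E: subtree_size = 1 + 0
Total subtree size of _3: 5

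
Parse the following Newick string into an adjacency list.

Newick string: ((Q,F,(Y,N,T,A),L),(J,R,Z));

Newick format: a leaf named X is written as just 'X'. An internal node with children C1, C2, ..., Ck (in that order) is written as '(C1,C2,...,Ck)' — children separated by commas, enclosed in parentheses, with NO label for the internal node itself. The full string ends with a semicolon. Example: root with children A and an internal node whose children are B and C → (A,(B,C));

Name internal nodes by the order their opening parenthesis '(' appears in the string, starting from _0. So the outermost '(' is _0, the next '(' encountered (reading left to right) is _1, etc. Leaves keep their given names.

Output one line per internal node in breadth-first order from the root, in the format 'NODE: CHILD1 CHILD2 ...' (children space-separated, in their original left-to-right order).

Input: ((Q,F,(Y,N,T,A),L),(J,R,Z));
Scanning left-to-right, naming '(' by encounter order:
  pos 0: '(' -> open internal node _0 (depth 1)
  pos 1: '(' -> open internal node _1 (depth 2)
  pos 6: '(' -> open internal node _2 (depth 3)
  pos 14: ')' -> close internal node _2 (now at depth 2)
  pos 17: ')' -> close internal node _1 (now at depth 1)
  pos 19: '(' -> open internal node _3 (depth 2)
  pos 25: ')' -> close internal node _3 (now at depth 1)
  pos 26: ')' -> close internal node _0 (now at depth 0)
Total internal nodes: 4
BFS adjacency from root:
  _0: _1 _3
  _1: Q F _2 L
  _3: J R Z
  _2: Y N T A

Answer: _0: _1 _3
_1: Q F _2 L
_3: J R Z
_2: Y N T A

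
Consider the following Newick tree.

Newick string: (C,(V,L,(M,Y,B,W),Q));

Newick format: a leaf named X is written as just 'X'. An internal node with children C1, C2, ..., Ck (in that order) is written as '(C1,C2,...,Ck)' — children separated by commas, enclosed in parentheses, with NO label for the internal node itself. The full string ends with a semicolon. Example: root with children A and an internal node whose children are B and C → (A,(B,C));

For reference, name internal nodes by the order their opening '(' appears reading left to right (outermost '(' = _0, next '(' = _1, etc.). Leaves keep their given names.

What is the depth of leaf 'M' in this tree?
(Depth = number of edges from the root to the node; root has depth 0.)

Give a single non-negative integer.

Answer: 3

Derivation:
Newick: (C,(V,L,(M,Y,B,W),Q));
Naming internals by '(' encounter order: outermost '(' = _0, next = _1, ...
Query node: M
Path from root: _0 -> _1 -> _2 -> M
Depth of M: 3 (number of edges from root)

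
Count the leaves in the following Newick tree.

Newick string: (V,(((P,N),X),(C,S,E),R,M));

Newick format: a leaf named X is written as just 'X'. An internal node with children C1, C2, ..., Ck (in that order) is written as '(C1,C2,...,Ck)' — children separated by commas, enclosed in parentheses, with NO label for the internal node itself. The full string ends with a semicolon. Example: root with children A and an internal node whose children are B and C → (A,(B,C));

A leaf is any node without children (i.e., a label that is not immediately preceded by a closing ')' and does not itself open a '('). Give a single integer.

Newick: (V,(((P,N),X),(C,S,E),R,M));
Scan left-to-right; a leaf is any maximal label run not followed by '(':
  pos 1: leaf 'V' → count = 1
  pos 6: leaf 'P' → count = 2
  pos 8: leaf 'N' → count = 3
  pos 11: leaf 'X' → count = 4
  pos 15: leaf 'C' → count = 5
  pos 17: leaf 'S' → count = 6
  pos 19: leaf 'E' → count = 7
  pos 22: leaf 'R' → count = 8
  pos 24: leaf 'M' → count = 9
Total leaves: 9

Answer: 9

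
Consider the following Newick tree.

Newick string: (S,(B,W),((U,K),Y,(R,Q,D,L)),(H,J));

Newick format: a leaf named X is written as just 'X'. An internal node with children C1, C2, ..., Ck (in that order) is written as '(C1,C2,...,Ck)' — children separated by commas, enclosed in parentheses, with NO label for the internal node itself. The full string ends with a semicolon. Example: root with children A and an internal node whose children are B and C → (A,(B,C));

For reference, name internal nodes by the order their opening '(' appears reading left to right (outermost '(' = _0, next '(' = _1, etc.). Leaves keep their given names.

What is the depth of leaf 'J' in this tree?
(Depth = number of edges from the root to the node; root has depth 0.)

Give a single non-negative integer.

Newick: (S,(B,W),((U,K),Y,(R,Q,D,L)),(H,J));
Naming internals by '(' encounter order: outermost '(' = _0, next = _1, ...
Query node: J
Path from root: _0 -> _5 -> J
Depth of J: 2 (number of edges from root)

Answer: 2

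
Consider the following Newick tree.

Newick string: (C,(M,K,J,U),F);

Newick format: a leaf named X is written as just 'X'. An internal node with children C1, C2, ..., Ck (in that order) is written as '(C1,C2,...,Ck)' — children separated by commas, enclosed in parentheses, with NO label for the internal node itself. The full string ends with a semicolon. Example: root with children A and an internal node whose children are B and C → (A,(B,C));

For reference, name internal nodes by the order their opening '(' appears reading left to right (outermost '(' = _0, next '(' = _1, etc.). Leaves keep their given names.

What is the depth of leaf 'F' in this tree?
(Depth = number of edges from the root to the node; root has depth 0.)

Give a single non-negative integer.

Answer: 1

Derivation:
Newick: (C,(M,K,J,U),F);
Naming internals by '(' encounter order: outermost '(' = _0, next = _1, ...
Query node: F
Path from root: _0 -> F
Depth of F: 1 (number of edges from root)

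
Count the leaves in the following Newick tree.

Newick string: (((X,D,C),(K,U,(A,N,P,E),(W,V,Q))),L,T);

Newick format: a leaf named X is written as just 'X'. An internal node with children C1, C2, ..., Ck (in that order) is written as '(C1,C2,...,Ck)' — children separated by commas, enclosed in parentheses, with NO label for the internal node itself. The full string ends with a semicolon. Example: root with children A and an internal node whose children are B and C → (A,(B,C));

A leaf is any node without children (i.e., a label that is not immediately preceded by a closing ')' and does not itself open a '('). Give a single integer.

Newick: (((X,D,C),(K,U,(A,N,P,E),(W,V,Q))),L,T);
Scan left-to-right; a leaf is any maximal label run not followed by '(':
  pos 3: leaf 'X' → count = 1
  pos 5: leaf 'D' → count = 2
  pos 7: leaf 'C' → count = 3
  pos 11: leaf 'K' → count = 4
  pos 13: leaf 'U' → count = 5
  pos 16: leaf 'A' → count = 6
  pos 18: leaf 'N' → count = 7
  pos 20: leaf 'P' → count = 8
  pos 22: leaf 'E' → count = 9
  pos 26: leaf 'W' → count = 10
  pos 28: leaf 'V' → count = 11
  pos 30: leaf 'Q' → count = 12
  pos 35: leaf 'L' → count = 13
  pos 37: leaf 'T' → count = 14
Total leaves: 14

Answer: 14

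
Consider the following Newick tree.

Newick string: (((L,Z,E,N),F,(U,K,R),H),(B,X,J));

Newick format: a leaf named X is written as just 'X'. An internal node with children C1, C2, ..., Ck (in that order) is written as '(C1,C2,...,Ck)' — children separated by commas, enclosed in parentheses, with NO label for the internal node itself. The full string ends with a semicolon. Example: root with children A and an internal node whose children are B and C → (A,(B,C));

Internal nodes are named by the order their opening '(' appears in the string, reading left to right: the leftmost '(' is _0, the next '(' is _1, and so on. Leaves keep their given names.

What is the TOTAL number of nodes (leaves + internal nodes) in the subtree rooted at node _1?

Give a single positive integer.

Answer: 12

Derivation:
Newick: (((L,Z,E,N),F,(U,K,R),H),(B,X,J));
Locate _1: it is the '(' at position 1 (the 2nd '(' reading left to right).
Query: subtree rooted at _1
_1: subtree_size = 1 + 11
  _2: subtree_size = 1 + 4
    L: subtree_size = 1 + 0
    Z: subtree_size = 1 + 0
    E: subtree_size = 1 + 0
    N: subtree_size = 1 + 0
  F: subtree_size = 1 + 0
  _3: subtree_size = 1 + 3
    U: subtree_size = 1 + 0
    K: subtree_size = 1 + 0
    R: subtree_size = 1 + 0
  H: subtree_size = 1 + 0
Total subtree size of _1: 12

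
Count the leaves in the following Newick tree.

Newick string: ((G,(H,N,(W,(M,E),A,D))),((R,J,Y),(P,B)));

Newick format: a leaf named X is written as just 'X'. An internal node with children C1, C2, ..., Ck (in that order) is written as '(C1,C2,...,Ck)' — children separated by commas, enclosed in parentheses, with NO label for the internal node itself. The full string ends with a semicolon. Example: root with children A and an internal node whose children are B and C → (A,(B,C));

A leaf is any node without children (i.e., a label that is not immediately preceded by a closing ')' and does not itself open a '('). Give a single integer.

Newick: ((G,(H,N,(W,(M,E),A,D))),((R,J,Y),(P,B)));
Scan left-to-right; a leaf is any maximal label run not followed by '(':
  pos 2: leaf 'G' → count = 1
  pos 5: leaf 'H' → count = 2
  pos 7: leaf 'N' → count = 3
  pos 10: leaf 'W' → count = 4
  pos 13: leaf 'M' → count = 5
  pos 15: leaf 'E' → count = 6
  pos 18: leaf 'A' → count = 7
  pos 20: leaf 'D' → count = 8
  pos 27: leaf 'R' → count = 9
  pos 29: leaf 'J' → count = 10
  pos 31: leaf 'Y' → count = 11
  pos 35: leaf 'P' → count = 12
  pos 37: leaf 'B' → count = 13
Total leaves: 13

Answer: 13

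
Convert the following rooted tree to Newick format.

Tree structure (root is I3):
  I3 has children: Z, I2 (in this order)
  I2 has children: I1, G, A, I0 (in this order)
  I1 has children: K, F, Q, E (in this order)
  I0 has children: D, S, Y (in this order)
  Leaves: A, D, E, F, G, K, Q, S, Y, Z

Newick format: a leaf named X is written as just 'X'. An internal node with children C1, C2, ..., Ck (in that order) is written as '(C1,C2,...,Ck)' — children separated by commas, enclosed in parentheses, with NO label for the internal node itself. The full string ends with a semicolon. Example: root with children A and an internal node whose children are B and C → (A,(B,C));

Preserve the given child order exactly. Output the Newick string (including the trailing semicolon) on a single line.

Answer: (Z,((K,F,Q,E),G,A,(D,S,Y)));

Derivation:
internal I3 with children ['Z', 'I2']
  leaf 'Z' → 'Z'
  internal I2 with children ['I1', 'G', 'A', 'I0']
    internal I1 with children ['K', 'F', 'Q', 'E']
      leaf 'K' → 'K'
      leaf 'F' → 'F'
      leaf 'Q' → 'Q'
      leaf 'E' → 'E'
    → '(K,F,Q,E)'
    leaf 'G' → 'G'
    leaf 'A' → 'A'
    internal I0 with children ['D', 'S', 'Y']
      leaf 'D' → 'D'
      leaf 'S' → 'S'
      leaf 'Y' → 'Y'
    → '(D,S,Y)'
  → '((K,F,Q,E),G,A,(D,S,Y))'
→ '(Z,((K,F,Q,E),G,A,(D,S,Y)))'
Final: (Z,((K,F,Q,E),G,A,(D,S,Y)));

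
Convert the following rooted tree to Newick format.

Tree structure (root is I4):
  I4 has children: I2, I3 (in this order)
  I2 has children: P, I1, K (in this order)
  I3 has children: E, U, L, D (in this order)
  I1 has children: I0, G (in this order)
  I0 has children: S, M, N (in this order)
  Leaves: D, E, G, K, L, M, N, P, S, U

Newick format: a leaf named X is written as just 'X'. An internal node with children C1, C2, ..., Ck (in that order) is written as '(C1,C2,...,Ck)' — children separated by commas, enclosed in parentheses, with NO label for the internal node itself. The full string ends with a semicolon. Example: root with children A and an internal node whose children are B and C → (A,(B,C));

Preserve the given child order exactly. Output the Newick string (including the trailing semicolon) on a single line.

internal I4 with children ['I2', 'I3']
  internal I2 with children ['P', 'I1', 'K']
    leaf 'P' → 'P'
    internal I1 with children ['I0', 'G']
      internal I0 with children ['S', 'M', 'N']
        leaf 'S' → 'S'
        leaf 'M' → 'M'
        leaf 'N' → 'N'
      → '(S,M,N)'
      leaf 'G' → 'G'
    → '((S,M,N),G)'
    leaf 'K' → 'K'
  → '(P,((S,M,N),G),K)'
  internal I3 with children ['E', 'U', 'L', 'D']
    leaf 'E' → 'E'
    leaf 'U' → 'U'
    leaf 'L' → 'L'
    leaf 'D' → 'D'
  → '(E,U,L,D)'
→ '((P,((S,M,N),G),K),(E,U,L,D))'
Final: ((P,((S,M,N),G),K),(E,U,L,D));

Answer: ((P,((S,M,N),G),K),(E,U,L,D));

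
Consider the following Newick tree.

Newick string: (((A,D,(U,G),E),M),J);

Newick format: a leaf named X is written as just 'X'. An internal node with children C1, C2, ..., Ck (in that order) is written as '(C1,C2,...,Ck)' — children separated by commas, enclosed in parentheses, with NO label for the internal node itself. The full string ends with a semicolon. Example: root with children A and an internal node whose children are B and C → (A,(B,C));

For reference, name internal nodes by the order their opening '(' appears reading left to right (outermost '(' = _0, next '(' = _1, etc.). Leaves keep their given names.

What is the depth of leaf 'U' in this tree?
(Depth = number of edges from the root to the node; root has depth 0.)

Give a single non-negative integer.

Newick: (((A,D,(U,G),E),M),J);
Naming internals by '(' encounter order: outermost '(' = _0, next = _1, ...
Query node: U
Path from root: _0 -> _1 -> _2 -> _3 -> U
Depth of U: 4 (number of edges from root)

Answer: 4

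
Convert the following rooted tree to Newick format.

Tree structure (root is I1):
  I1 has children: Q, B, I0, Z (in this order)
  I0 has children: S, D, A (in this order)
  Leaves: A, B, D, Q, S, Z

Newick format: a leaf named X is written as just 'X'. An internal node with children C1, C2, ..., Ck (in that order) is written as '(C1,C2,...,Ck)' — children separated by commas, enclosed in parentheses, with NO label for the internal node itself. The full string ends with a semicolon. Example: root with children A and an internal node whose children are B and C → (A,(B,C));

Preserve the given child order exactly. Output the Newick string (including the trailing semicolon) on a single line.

Answer: (Q,B,(S,D,A),Z);

Derivation:
internal I1 with children ['Q', 'B', 'I0', 'Z']
  leaf 'Q' → 'Q'
  leaf 'B' → 'B'
  internal I0 with children ['S', 'D', 'A']
    leaf 'S' → 'S'
    leaf 'D' → 'D'
    leaf 'A' → 'A'
  → '(S,D,A)'
  leaf 'Z' → 'Z'
→ '(Q,B,(S,D,A),Z)'
Final: (Q,B,(S,D,A),Z);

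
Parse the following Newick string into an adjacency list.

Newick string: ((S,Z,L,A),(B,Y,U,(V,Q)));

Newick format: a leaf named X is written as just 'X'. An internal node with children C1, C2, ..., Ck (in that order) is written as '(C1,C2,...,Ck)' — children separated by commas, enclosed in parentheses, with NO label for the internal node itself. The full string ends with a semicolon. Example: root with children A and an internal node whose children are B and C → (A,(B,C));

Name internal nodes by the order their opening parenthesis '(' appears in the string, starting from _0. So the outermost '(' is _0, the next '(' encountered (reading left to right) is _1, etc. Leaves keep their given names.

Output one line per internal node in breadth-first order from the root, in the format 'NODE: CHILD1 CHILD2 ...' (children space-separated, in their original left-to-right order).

Answer: _0: _1 _2
_1: S Z L A
_2: B Y U _3
_3: V Q

Derivation:
Input: ((S,Z,L,A),(B,Y,U,(V,Q)));
Scanning left-to-right, naming '(' by encounter order:
  pos 0: '(' -> open internal node _0 (depth 1)
  pos 1: '(' -> open internal node _1 (depth 2)
  pos 9: ')' -> close internal node _1 (now at depth 1)
  pos 11: '(' -> open internal node _2 (depth 2)
  pos 18: '(' -> open internal node _3 (depth 3)
  pos 22: ')' -> close internal node _3 (now at depth 2)
  pos 23: ')' -> close internal node _2 (now at depth 1)
  pos 24: ')' -> close internal node _0 (now at depth 0)
Total internal nodes: 4
BFS adjacency from root:
  _0: _1 _2
  _1: S Z L A
  _2: B Y U _3
  _3: V Q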